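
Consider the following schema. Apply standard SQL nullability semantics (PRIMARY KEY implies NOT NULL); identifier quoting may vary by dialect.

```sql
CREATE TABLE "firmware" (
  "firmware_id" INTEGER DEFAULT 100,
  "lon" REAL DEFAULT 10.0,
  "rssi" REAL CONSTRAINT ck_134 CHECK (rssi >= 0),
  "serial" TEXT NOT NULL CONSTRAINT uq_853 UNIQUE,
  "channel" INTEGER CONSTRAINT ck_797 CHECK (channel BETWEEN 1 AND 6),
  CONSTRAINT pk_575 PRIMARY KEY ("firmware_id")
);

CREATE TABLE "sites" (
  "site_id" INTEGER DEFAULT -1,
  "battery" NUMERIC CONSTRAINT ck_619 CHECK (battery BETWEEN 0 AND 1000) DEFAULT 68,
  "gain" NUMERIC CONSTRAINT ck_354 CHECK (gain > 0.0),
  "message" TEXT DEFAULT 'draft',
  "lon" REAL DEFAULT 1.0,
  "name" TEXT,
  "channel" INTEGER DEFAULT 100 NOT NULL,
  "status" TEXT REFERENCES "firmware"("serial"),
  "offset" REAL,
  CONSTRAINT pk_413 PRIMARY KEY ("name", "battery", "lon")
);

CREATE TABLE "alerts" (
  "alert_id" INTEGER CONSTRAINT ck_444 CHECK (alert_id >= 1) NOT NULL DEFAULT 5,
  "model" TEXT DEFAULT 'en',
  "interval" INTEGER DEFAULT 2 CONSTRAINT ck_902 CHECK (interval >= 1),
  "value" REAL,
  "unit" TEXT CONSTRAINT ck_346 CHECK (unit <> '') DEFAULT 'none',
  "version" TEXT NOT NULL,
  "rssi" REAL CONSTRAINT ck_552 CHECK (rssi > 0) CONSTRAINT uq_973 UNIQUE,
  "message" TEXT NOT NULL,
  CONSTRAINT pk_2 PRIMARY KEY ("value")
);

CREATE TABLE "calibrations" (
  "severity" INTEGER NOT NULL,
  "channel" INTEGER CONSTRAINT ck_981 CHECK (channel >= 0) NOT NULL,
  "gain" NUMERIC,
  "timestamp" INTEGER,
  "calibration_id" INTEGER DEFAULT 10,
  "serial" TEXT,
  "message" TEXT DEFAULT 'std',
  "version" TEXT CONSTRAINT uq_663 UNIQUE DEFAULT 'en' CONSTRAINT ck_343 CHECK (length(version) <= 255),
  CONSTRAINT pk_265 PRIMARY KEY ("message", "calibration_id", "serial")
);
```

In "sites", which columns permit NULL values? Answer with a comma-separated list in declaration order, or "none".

site_id, gain, message, status, offset

- site_id: DEFAULT only fills an omitted column; an explicit NULL is still allowed → nullable.
- battery: part of the PRIMARY KEY, which implies NOT NULL → not nullable.
- gain: CHECK does not forbid NULL (a CHECK constraint passes when its expression is NULL) → nullable.
- message: DEFAULT only fills an omitted column; an explicit NULL is still allowed → nullable.
- lon: part of the PRIMARY KEY, which implies NOT NULL → not nullable.
- name: part of the PRIMARY KEY, which implies NOT NULL → not nullable.
- channel: declared NOT NULL → not nullable.
- status: a foreign key column may be NULL unless separately constrained → nullable.
- offset: no NOT NULL constraint applies → nullable.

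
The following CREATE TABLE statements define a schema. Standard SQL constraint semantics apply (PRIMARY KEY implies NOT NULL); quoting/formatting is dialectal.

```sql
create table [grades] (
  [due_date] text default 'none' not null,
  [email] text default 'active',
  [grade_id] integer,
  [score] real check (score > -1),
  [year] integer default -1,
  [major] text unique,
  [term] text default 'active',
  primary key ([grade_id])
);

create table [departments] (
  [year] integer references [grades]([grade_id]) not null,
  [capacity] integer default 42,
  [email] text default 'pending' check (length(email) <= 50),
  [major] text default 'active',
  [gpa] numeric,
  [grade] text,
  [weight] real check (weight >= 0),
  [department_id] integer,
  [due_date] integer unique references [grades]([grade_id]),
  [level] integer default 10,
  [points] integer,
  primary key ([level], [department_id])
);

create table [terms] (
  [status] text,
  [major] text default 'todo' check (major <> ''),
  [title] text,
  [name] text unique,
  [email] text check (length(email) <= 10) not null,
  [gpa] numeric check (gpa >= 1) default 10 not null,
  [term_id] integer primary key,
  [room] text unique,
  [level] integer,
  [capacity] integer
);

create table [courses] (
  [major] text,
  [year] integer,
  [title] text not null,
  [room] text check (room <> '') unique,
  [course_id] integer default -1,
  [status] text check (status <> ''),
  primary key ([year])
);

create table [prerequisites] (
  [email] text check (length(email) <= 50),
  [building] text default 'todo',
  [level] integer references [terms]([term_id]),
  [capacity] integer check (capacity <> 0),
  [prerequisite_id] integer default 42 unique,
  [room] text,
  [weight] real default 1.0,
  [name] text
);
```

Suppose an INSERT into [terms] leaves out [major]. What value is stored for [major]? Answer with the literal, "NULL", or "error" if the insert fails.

major has an explicit DEFAULT 'todo'.
When the column is omitted from an INSERT, that default is used.

'todo'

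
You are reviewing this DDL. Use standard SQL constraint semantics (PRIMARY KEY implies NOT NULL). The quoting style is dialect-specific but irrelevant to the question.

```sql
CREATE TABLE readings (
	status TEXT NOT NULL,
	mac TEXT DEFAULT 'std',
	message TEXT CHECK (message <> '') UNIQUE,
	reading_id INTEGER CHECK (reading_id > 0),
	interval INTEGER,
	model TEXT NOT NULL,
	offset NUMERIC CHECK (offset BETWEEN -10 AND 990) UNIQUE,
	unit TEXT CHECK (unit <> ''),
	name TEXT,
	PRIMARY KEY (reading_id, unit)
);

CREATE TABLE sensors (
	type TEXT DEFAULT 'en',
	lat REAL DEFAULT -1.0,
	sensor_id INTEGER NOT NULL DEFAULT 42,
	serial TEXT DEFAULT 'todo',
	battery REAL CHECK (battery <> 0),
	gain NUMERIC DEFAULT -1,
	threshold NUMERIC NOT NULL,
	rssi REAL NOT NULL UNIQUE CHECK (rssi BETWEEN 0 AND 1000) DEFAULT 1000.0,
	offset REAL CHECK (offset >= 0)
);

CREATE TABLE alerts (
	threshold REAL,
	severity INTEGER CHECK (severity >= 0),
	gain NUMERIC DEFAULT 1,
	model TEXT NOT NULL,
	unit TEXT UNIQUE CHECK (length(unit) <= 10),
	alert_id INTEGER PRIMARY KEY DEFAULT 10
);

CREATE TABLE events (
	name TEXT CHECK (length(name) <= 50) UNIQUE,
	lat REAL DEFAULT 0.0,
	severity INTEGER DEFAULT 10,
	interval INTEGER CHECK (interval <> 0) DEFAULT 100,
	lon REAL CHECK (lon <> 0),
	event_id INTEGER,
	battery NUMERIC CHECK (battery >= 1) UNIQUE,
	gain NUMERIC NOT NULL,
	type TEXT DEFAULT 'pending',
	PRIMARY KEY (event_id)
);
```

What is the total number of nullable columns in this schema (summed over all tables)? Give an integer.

22

readings: 5 nullable (mac, message, interval, offset, name — PK (reading_id, unit) and explicit NOT NULL columns excluded).
sensors: 6 nullable (type, lat, serial, battery, gain, offset — PK none and explicit NOT NULL columns excluded).
alerts: 4 nullable (threshold, severity, gain, unit — PK (alert_id) and explicit NOT NULL columns excluded).
events: 7 nullable (name, lat, severity, interval, lon, battery, type — PK (event_id) and explicit NOT NULL columns excluded).
Total: 5 + 6 + 4 + 7 = 22.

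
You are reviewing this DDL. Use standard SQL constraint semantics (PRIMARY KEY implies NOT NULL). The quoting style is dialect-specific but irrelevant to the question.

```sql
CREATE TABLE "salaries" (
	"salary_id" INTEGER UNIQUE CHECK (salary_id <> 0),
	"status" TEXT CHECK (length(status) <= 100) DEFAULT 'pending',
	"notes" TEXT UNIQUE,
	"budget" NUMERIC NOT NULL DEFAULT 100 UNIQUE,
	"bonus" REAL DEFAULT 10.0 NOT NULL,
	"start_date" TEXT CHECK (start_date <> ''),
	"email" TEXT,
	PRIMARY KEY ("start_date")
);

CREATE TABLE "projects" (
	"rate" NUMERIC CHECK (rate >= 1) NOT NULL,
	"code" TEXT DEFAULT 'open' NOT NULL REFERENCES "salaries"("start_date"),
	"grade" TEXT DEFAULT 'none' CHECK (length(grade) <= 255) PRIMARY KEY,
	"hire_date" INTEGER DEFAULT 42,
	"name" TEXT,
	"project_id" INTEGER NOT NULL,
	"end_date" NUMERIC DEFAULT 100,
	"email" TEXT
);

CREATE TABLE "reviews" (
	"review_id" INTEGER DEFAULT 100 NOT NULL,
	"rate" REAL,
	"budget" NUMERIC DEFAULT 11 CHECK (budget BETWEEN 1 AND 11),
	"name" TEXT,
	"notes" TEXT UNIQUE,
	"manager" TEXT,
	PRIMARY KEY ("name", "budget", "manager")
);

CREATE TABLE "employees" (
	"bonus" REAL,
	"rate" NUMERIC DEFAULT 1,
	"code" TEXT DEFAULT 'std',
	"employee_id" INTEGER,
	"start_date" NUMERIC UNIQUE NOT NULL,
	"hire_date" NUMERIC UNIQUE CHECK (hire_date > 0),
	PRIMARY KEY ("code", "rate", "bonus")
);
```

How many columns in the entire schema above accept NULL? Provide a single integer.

12

salaries: 4 nullable (salary_id, status, notes, email — PK (start_date) and explicit NOT NULL columns excluded).
projects: 4 nullable (hire_date, name, end_date, email — PK (grade) and explicit NOT NULL columns excluded).
reviews: 2 nullable (rate, notes — PK (name, budget, manager) and explicit NOT NULL columns excluded).
employees: 2 nullable (employee_id, hire_date — PK (code, rate, bonus) and explicit NOT NULL columns excluded).
Total: 4 + 4 + 2 + 2 = 12.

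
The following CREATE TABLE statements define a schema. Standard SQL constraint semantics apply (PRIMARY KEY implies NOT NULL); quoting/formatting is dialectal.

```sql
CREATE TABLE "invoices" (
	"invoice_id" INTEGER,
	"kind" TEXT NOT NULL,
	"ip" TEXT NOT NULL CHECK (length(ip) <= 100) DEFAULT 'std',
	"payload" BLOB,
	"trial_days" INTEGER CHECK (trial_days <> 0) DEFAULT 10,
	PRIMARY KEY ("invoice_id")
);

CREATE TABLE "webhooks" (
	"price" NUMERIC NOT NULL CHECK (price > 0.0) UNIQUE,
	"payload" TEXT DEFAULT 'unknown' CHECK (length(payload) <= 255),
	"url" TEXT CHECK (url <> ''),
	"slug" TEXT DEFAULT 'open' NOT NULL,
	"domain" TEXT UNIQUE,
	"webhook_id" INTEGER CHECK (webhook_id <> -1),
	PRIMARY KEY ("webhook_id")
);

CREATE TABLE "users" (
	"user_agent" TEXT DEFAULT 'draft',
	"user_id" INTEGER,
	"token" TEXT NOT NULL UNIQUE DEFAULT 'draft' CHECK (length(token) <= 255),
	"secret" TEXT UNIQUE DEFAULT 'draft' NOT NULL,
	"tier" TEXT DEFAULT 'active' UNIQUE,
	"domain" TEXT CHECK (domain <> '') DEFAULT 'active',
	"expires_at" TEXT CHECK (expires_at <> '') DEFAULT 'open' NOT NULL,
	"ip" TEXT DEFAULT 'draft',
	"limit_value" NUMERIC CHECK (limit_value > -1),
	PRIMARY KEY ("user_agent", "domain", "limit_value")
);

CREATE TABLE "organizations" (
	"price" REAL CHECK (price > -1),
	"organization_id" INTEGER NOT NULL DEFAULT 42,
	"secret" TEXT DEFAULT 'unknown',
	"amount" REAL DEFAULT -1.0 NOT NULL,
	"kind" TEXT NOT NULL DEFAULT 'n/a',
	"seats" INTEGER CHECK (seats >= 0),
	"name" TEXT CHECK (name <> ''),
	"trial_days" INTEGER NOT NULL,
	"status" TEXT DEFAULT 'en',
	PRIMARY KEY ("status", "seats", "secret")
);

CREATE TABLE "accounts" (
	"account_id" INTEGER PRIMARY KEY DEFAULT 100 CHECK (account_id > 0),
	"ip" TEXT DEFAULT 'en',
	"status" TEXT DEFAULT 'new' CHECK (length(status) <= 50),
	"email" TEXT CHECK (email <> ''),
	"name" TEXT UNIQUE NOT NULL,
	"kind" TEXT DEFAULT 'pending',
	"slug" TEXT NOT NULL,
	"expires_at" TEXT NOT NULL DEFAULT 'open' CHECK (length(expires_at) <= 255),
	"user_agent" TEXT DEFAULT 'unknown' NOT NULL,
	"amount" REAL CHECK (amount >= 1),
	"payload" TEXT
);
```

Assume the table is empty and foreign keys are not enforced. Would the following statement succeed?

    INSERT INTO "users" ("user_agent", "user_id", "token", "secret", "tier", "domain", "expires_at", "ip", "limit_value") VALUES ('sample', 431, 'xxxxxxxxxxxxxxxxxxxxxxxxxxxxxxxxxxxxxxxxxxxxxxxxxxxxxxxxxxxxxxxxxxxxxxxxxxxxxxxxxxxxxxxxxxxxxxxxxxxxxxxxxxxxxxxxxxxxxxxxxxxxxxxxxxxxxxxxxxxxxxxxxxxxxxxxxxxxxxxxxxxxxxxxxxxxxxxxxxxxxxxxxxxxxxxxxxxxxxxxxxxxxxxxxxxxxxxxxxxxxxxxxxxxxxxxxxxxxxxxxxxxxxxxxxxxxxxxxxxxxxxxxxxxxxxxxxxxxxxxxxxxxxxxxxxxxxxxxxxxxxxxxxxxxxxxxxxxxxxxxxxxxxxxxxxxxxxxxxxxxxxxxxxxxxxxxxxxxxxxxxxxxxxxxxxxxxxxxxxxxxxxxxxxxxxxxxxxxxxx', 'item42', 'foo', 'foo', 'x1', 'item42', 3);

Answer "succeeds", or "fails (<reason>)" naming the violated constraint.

The value 'xxxxxxxxxxxxxxxxxxxxxxxxxxxxxxxxxxxxxxxxxxxxxxxxxxxxxxxxxxxxxxxxxxxxxxxxxxxxxxxxxxxxxxxxxxxxxxxxxxxxxxxxxxxxxxxxxxxxxxxxxxxxxxxxxxxxxxxxxxxxxxxxxxxxxxxxxxxxxxxxxxxxxxxxxxxxxxxxxxxxxxxxxxxxxxxxxxxxxxxxxxxxxxxxxxxxxxxxxxxxxxxxxxxxxxxxxxxxxxxxxxxxxxxxxxxxxxxxxxxxxxxxxxxxxxxxxxxxxxxxxxxxxxxxxxxxxxxxxxxxxxxxxxxxxxxxxxxxxxxxxxxxxxxxxxxxxxxxxxxxxxxxxxxxxxxxxxxxxxxxxxxxxxxxxxxxxxxxxxxxxxxxxxxxxxxxxxxxxxxx' for token violates CHECK (length(token) <= 255).

fails (CHECK on token)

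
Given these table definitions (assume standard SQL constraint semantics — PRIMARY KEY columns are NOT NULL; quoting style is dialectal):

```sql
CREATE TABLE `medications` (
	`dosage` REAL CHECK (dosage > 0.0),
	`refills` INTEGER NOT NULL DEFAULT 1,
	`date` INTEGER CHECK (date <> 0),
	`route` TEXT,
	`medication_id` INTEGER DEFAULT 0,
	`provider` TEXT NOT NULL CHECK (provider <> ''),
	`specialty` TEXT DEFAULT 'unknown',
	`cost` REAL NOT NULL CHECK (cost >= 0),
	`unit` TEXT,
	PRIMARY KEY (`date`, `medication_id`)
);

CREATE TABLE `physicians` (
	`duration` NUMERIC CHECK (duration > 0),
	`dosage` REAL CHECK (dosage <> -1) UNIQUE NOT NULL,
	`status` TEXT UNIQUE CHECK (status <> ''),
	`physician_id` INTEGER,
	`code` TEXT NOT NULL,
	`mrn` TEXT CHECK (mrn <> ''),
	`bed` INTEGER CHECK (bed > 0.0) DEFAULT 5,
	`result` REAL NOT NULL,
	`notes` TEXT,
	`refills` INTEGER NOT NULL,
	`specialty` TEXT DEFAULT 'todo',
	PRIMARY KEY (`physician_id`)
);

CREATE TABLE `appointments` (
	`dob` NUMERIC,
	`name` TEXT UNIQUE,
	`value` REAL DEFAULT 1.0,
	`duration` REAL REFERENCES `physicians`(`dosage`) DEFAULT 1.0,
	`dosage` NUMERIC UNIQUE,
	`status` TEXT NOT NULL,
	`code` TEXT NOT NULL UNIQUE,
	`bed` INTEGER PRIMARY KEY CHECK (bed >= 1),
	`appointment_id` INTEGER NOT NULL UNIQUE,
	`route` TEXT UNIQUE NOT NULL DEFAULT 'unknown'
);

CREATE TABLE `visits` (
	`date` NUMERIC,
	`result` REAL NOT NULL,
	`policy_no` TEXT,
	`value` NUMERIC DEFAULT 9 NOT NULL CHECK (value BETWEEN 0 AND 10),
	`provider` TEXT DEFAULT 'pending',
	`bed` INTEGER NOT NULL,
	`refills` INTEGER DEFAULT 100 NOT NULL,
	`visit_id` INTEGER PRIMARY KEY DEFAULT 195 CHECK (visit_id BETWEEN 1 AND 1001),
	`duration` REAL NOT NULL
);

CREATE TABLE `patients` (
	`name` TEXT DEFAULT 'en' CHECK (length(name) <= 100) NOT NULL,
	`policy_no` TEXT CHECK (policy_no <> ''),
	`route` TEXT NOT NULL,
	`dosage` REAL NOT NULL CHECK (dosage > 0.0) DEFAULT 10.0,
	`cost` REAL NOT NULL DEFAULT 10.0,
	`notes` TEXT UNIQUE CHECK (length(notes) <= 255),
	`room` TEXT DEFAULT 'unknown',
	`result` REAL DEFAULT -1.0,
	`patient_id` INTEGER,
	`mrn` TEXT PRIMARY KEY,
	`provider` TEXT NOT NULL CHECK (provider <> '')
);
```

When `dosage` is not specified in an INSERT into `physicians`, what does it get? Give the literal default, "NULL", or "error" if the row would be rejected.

error

dosage has no DEFAULT clause.
Omitting it would insert NULL, but it is declared NOT NULL, so the INSERT fails.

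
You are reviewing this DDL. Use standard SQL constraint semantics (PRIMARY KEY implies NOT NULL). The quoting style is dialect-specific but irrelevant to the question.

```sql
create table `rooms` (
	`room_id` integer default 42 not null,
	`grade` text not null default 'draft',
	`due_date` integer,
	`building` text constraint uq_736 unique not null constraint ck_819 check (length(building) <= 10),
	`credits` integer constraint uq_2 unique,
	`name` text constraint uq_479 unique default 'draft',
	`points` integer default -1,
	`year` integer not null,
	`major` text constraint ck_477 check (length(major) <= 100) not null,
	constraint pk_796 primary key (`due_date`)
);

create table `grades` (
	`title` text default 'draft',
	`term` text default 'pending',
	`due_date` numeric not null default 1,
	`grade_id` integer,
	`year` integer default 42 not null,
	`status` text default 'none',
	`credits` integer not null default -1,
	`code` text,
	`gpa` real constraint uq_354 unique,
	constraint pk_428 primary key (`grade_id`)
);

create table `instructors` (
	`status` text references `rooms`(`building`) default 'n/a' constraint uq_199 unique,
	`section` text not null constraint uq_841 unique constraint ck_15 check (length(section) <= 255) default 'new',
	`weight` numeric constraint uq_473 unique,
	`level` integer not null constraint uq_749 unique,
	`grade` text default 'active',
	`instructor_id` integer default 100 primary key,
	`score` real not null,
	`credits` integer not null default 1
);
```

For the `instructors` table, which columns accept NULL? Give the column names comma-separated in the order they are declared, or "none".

status, weight, grade

- status: a foreign key column may be NULL unless separately constrained → nullable.
- section: declared NOT NULL → not nullable.
- weight: UNIQUE does not imply NOT NULL → nullable.
- level: declared NOT NULL → not nullable.
- grade: DEFAULT only fills an omitted column; an explicit NULL is still allowed → nullable.
- instructor_id: part of the PRIMARY KEY, which implies NOT NULL → not nullable.
- score: declared NOT NULL → not nullable.
- credits: declared NOT NULL → not nullable.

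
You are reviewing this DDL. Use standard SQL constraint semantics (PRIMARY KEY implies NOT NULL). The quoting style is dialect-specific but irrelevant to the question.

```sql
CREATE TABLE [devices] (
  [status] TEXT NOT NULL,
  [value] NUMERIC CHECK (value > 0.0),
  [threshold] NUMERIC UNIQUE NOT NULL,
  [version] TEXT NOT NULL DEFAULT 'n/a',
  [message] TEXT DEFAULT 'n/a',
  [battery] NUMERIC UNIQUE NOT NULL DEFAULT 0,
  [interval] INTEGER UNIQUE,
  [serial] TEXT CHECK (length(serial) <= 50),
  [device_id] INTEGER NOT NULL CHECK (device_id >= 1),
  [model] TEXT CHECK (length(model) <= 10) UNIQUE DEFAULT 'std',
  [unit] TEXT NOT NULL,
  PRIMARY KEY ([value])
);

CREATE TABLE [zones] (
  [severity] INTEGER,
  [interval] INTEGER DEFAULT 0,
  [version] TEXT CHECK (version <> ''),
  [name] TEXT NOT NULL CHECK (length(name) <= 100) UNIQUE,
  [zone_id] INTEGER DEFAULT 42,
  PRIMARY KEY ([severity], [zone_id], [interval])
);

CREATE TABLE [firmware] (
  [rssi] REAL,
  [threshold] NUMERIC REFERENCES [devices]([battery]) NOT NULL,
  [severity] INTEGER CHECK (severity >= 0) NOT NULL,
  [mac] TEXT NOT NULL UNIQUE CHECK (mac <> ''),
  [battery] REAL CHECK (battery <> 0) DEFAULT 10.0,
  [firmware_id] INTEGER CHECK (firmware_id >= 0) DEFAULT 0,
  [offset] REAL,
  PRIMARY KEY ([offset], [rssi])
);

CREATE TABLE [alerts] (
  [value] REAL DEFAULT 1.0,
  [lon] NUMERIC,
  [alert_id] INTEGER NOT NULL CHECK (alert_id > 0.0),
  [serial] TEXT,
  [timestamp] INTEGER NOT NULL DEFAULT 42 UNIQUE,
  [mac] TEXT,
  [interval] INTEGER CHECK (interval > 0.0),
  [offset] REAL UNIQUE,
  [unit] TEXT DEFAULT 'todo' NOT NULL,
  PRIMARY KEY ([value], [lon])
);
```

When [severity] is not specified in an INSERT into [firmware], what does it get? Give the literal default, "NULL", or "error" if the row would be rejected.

error

severity has no DEFAULT clause.
Omitting it would insert NULL, but it is declared NOT NULL, so the INSERT fails.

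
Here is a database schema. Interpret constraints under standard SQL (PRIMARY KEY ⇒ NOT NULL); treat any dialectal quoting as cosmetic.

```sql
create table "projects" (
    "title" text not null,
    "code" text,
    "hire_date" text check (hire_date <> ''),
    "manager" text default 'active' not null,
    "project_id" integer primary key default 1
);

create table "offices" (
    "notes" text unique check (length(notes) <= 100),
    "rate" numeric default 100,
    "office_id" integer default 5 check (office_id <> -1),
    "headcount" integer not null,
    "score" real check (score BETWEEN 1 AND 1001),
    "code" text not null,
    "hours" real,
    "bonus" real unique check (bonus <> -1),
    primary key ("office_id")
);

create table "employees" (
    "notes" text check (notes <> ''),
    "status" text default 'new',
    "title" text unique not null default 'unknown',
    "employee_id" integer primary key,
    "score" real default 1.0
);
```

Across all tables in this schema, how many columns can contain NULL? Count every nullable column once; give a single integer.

projects: 2 nullable (code, hire_date — PK (project_id) and explicit NOT NULL columns excluded).
offices: 5 nullable (notes, rate, score, hours, bonus — PK (office_id) and explicit NOT NULL columns excluded).
employees: 3 nullable (notes, status, score — PK (employee_id) and explicit NOT NULL columns excluded).
Total: 2 + 5 + 3 = 10.

10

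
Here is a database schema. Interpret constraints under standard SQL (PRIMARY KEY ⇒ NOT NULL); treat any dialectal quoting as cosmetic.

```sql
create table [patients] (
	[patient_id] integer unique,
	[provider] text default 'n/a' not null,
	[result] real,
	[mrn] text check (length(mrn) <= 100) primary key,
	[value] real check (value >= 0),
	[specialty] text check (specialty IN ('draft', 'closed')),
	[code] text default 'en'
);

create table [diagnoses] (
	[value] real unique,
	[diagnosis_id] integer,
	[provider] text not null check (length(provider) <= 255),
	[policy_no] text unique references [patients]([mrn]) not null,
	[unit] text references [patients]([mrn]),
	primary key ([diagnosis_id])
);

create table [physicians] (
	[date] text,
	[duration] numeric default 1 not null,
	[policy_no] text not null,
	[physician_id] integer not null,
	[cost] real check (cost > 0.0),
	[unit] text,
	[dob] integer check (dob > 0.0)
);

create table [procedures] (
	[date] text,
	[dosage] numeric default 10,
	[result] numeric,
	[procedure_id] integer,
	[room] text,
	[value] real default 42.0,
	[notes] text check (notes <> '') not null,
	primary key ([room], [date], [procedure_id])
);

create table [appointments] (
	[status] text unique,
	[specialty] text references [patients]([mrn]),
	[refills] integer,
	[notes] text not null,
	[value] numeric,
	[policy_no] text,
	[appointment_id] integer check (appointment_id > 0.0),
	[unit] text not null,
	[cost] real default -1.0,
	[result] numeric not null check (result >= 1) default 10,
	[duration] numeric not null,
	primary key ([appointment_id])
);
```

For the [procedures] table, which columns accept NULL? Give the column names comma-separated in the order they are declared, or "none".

dosage, result, value

- date: part of the PRIMARY KEY, which implies NOT NULL → not nullable.
- dosage: DEFAULT only fills an omitted column; an explicit NULL is still allowed → nullable.
- result: no NOT NULL constraint applies → nullable.
- procedure_id: part of the PRIMARY KEY, which implies NOT NULL → not nullable.
- room: part of the PRIMARY KEY, which implies NOT NULL → not nullable.
- value: DEFAULT only fills an omitted column; an explicit NULL is still allowed → nullable.
- notes: declared NOT NULL → not nullable.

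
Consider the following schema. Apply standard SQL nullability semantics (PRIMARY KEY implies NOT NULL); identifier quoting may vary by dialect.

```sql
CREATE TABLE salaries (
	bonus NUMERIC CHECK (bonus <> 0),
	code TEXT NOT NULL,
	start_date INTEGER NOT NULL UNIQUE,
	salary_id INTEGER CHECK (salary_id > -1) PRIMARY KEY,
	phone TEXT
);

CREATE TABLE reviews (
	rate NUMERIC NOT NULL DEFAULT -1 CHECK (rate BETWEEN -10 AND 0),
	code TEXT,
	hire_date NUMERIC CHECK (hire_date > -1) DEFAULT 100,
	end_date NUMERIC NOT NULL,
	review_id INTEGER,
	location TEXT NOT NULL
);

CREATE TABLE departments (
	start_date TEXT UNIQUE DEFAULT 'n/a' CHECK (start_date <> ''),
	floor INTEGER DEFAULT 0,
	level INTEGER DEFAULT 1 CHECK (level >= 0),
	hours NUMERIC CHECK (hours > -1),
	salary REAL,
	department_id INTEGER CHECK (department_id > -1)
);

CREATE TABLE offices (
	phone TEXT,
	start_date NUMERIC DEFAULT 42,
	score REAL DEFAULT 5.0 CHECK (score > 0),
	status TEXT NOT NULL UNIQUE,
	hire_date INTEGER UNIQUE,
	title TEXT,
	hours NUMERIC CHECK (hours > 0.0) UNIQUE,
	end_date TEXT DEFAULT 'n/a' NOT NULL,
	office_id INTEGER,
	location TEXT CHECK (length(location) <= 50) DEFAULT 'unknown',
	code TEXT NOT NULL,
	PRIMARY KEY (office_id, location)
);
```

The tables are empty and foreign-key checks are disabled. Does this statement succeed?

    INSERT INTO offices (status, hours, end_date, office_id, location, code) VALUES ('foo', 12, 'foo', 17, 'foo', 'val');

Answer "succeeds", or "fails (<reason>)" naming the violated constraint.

NOT NULL columns: code is supplied; end_date is supplied; location is supplied; office_id is supplied; status is supplied.
CHECK constraints: 12 satisfies (hours > 0.0); 'foo' satisfies (length(location) <= 50).
No constraint is violated.

succeeds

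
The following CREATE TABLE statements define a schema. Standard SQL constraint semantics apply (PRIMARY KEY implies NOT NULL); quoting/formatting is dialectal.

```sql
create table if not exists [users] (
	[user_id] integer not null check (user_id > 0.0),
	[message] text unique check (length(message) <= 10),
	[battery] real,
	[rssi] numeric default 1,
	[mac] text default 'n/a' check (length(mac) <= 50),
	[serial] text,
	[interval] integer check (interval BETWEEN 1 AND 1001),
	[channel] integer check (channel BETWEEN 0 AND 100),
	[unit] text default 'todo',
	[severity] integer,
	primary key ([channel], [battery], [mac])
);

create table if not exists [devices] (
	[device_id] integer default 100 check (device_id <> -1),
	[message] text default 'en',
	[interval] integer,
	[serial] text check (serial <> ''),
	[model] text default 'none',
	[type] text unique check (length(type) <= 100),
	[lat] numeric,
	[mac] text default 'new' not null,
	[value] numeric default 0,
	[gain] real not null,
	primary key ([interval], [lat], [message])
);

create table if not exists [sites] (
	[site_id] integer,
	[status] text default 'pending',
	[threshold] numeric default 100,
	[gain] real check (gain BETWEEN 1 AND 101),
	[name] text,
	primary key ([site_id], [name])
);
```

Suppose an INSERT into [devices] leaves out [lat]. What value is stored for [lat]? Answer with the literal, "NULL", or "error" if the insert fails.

error

lat has no DEFAULT clause.
Omitting it would insert NULL, but it is part of the PRIMARY KEY, so the INSERT fails.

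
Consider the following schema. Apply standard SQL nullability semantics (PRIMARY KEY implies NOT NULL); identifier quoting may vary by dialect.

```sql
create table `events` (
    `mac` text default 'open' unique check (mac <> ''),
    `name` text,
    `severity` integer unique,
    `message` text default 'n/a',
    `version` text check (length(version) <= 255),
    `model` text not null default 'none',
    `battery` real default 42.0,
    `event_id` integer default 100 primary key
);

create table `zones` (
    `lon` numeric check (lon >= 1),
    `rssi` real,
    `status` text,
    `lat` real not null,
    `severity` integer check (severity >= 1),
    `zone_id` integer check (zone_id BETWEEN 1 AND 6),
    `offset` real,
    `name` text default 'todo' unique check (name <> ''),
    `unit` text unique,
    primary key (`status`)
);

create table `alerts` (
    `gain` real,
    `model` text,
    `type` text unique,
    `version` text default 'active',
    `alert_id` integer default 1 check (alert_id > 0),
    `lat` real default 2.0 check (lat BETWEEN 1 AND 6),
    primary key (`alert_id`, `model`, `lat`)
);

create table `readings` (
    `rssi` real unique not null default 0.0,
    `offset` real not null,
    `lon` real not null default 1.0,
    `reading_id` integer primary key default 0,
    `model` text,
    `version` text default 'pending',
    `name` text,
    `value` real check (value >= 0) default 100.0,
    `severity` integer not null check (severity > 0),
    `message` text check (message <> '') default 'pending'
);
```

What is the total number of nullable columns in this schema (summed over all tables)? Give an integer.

21

events: 6 nullable (mac, name, severity, message, version, battery — PK (event_id) and explicit NOT NULL columns excluded).
zones: 7 nullable (lon, rssi, severity, zone_id, offset, name, unit — PK (status) and explicit NOT NULL columns excluded).
alerts: 3 nullable (gain, type, version — PK (alert_id, model, lat) and explicit NOT NULL columns excluded).
readings: 5 nullable (model, version, name, value, message — PK (reading_id) and explicit NOT NULL columns excluded).
Total: 6 + 7 + 3 + 5 = 21.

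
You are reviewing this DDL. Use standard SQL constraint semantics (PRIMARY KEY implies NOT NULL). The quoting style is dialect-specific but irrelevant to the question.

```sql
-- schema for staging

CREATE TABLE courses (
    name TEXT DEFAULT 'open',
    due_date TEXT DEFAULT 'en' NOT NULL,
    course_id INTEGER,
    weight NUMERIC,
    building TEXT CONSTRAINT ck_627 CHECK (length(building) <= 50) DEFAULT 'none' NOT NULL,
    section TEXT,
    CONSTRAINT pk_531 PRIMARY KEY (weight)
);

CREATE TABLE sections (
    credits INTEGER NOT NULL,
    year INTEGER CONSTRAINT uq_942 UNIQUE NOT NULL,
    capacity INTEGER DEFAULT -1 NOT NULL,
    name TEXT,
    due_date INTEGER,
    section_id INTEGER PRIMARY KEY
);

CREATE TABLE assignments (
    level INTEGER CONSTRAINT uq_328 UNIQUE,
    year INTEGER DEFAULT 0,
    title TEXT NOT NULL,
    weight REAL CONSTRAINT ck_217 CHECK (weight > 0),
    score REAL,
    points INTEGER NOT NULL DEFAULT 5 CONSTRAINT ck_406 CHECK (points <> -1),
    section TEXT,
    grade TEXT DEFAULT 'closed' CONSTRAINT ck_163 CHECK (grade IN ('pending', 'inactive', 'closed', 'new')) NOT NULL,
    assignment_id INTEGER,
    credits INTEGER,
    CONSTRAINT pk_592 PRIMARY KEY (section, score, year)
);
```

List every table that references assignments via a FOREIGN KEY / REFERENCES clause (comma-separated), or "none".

No REFERENCES clause anywhere in the schema names assignments.

none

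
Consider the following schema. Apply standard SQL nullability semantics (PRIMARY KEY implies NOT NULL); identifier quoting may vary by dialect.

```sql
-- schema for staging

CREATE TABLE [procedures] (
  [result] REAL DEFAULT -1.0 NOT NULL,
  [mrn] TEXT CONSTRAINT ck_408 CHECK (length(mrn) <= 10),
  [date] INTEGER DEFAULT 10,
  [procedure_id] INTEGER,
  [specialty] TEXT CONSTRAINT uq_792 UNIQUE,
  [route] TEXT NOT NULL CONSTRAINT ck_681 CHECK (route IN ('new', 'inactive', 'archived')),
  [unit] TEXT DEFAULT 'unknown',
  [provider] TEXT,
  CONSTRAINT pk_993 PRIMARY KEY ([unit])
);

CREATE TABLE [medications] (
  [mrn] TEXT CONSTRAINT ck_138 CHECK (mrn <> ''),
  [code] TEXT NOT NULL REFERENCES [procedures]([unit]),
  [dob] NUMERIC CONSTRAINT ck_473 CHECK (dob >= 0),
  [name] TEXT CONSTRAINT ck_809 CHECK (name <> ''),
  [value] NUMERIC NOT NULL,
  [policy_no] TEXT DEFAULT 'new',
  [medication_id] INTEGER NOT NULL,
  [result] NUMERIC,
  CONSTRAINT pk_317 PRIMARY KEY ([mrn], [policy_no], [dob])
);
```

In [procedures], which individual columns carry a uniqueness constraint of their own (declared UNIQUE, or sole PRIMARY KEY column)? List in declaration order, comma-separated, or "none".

- result: no UNIQUE or single-column PK constraint.
- mrn: no UNIQUE or single-column PK constraint.
- date: no UNIQUE or single-column PK constraint.
- procedure_id: no UNIQUE or single-column PK constraint.
- specialty: declared UNIQUE → unique.
- route: no UNIQUE or single-column PK constraint.
- unit: single-column PRIMARY KEY → unique.
- provider: no UNIQUE or single-column PK constraint.

specialty, unit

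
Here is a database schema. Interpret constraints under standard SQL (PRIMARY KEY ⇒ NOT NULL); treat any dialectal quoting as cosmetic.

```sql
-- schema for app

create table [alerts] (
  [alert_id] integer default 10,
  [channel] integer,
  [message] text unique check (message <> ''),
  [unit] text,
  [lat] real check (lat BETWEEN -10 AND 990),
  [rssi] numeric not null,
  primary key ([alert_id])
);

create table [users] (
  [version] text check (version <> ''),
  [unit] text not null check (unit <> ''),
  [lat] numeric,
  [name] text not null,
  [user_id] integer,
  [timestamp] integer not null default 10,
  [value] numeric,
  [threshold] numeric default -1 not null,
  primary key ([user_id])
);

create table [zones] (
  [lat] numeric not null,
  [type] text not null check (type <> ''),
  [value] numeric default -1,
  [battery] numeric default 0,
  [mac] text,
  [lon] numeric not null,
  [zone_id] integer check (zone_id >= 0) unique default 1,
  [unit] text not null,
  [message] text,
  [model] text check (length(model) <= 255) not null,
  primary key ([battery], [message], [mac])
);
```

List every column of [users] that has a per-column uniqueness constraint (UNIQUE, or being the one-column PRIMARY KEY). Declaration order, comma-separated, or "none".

user_id

- version: no UNIQUE or single-column PK constraint.
- unit: no UNIQUE or single-column PK constraint.
- lat: no UNIQUE or single-column PK constraint.
- name: no UNIQUE or single-column PK constraint.
- user_id: single-column PRIMARY KEY → unique.
- timestamp: no UNIQUE or single-column PK constraint.
- value: no UNIQUE or single-column PK constraint.
- threshold: no UNIQUE or single-column PK constraint.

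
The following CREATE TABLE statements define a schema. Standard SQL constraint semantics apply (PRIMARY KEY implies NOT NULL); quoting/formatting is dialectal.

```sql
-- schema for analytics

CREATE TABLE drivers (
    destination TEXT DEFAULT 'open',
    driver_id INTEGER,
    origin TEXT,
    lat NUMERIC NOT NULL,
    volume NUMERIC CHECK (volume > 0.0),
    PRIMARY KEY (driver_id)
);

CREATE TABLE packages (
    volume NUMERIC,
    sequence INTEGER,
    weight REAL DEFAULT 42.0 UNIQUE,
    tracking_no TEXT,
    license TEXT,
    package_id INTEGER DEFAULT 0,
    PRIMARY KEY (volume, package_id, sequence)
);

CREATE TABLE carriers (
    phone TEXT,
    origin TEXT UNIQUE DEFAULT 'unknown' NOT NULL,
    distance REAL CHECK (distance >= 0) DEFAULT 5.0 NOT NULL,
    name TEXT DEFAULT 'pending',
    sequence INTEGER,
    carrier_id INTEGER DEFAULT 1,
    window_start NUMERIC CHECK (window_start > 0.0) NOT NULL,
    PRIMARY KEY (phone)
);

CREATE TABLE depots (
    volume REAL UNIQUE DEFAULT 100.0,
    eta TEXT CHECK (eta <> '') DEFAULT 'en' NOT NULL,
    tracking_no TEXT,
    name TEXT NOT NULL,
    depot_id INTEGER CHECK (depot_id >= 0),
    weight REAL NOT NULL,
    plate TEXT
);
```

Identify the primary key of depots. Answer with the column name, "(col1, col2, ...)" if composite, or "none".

No column is declared PRIMARY KEY inline, and there is no table-level PRIMARY KEY clause in depots.

none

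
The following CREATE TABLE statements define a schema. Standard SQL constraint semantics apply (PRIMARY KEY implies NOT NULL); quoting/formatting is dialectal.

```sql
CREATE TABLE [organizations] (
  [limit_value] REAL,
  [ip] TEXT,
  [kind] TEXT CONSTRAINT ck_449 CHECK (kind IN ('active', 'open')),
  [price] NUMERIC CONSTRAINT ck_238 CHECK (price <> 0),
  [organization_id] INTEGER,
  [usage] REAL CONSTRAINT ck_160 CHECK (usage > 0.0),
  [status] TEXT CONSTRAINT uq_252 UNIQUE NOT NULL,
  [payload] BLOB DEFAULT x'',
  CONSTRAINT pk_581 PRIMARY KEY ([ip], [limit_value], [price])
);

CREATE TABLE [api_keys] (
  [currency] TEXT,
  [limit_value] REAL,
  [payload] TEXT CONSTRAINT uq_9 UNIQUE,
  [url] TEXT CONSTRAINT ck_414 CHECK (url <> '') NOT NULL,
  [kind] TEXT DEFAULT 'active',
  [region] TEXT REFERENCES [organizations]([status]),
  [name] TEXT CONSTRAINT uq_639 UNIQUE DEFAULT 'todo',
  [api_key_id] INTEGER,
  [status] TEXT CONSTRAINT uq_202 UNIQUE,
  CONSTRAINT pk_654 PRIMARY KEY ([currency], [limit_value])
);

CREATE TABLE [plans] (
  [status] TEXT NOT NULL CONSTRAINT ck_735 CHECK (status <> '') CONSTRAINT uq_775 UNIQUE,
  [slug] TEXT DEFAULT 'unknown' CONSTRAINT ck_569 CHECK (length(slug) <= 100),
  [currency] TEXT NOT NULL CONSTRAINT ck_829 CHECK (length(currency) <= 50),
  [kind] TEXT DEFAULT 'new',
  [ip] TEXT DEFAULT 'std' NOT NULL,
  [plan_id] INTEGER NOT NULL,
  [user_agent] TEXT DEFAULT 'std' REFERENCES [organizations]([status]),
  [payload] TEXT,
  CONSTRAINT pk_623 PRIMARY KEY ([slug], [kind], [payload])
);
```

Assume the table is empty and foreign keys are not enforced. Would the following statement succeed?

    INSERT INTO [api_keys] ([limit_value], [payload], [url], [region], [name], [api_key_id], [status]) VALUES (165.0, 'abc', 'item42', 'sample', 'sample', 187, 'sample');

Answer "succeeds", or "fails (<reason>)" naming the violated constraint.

currency is omitted from the column list and has no DEFAULT, so it would receive NULL.
But currency is part of the PRIMARY KEY (implied NOT NULL).

fails (NOT NULL on currency)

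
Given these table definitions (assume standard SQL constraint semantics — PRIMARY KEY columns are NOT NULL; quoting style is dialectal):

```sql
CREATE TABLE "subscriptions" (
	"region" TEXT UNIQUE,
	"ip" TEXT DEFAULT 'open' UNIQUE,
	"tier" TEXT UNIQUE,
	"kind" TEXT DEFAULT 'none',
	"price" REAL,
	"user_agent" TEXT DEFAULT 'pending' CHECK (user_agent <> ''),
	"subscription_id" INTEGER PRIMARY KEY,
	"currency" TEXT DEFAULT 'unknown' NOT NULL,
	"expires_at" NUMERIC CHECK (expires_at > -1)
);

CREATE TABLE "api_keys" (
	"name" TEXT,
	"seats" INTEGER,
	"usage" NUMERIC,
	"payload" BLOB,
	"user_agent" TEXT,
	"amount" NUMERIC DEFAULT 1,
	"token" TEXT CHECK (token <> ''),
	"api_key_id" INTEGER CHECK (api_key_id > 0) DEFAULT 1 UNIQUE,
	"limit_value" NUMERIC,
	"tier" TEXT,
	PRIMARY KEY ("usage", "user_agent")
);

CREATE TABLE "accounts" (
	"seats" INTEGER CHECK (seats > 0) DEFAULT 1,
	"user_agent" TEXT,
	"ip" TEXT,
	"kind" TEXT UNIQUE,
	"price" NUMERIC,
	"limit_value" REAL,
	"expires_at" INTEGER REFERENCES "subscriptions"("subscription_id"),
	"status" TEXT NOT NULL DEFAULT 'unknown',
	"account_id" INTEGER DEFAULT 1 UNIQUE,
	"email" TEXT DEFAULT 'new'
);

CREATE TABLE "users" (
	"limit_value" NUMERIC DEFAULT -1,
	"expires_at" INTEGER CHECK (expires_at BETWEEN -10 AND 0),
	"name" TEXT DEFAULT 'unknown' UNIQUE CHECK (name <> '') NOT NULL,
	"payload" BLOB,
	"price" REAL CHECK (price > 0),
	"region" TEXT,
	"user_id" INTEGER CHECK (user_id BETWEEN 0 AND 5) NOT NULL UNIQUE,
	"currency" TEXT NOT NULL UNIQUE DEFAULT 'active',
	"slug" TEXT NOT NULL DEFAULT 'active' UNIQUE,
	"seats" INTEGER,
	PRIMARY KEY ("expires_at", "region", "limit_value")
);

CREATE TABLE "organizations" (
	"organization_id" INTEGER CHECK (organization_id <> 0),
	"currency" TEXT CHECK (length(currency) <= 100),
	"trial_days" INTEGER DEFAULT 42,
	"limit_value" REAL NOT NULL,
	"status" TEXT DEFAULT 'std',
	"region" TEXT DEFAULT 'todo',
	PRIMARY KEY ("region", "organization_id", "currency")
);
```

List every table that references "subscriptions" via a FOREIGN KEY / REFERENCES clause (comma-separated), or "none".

- accounts.expires_at references subscriptions(subscription_id).

accounts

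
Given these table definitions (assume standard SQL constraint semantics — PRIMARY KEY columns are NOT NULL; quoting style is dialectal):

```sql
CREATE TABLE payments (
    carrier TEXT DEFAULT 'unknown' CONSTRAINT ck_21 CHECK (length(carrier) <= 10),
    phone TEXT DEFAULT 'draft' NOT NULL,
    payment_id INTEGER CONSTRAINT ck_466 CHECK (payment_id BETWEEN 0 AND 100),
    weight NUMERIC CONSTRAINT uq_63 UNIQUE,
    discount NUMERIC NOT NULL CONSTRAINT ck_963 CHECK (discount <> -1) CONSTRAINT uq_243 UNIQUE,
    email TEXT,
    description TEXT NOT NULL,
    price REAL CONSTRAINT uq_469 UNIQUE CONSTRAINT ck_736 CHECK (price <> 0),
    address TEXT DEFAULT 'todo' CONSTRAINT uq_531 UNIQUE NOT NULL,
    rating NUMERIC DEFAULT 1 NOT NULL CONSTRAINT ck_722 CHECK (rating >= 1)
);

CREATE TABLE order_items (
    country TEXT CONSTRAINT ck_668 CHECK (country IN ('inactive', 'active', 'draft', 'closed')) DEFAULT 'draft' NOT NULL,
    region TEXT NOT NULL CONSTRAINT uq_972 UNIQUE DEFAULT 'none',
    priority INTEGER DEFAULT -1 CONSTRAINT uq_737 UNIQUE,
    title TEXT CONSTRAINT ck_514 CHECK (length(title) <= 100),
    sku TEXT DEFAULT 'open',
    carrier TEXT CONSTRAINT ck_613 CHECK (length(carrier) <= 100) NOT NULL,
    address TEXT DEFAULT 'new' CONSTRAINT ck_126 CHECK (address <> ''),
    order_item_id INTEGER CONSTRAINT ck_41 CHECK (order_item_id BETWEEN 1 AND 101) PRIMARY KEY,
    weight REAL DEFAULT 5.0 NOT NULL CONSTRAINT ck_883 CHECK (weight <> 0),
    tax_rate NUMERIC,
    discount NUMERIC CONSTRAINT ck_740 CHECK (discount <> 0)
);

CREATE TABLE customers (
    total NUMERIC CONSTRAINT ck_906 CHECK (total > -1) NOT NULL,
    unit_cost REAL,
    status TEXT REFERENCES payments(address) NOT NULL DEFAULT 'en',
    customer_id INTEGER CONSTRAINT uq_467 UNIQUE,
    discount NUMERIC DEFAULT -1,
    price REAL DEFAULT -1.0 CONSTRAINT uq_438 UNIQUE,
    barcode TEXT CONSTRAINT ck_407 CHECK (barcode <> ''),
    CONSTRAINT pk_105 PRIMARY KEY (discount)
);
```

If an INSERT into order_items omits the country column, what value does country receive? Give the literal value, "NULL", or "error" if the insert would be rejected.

country has an explicit DEFAULT 'draft'.
When the column is omitted from an INSERT, that default is used.

'draft'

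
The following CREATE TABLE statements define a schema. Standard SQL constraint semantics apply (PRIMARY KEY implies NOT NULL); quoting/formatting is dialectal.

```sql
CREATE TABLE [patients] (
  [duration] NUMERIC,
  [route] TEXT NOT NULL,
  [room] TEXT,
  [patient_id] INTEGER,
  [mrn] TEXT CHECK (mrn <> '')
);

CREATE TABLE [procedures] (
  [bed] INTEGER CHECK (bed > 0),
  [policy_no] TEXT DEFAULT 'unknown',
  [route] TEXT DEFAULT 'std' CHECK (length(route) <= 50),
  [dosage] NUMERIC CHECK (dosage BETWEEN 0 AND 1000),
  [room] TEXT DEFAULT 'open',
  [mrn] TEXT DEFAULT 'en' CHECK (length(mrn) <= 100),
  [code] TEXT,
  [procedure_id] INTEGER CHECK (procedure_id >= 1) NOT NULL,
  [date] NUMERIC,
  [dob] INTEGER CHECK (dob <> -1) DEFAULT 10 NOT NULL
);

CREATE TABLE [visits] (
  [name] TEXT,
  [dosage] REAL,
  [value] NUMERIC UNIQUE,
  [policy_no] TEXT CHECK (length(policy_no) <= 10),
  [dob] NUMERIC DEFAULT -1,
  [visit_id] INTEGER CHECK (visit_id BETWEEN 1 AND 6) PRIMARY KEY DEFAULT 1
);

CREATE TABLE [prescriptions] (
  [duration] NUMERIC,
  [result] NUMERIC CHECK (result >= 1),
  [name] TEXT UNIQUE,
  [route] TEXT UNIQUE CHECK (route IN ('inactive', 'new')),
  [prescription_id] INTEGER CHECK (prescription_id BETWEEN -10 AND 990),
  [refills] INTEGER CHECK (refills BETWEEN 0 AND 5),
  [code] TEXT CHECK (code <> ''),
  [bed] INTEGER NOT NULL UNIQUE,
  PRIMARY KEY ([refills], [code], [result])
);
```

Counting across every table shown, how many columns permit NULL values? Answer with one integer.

21

patients: 4 nullable (duration, room, patient_id, mrn — PK none and explicit NOT NULL columns excluded).
procedures: 8 nullable (bed, policy_no, route, dosage, room, mrn, code, date — PK none and explicit NOT NULL columns excluded).
visits: 5 nullable (name, dosage, value, policy_no, dob — PK (visit_id) and explicit NOT NULL columns excluded).
prescriptions: 4 nullable (duration, name, route, prescription_id — PK (refills, code, result) and explicit NOT NULL columns excluded).
Total: 4 + 8 + 5 + 4 = 21.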